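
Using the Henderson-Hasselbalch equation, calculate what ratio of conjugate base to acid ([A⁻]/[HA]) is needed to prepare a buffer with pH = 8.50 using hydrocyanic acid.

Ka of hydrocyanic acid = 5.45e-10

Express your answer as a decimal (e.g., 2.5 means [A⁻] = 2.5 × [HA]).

pKa = -log(5.45e-10) = 9.2636. pH = pKa + log([A⁻]/[HA]), so log([A⁻]/[HA]) = pH − pKa = 8.50 − 9.2636 = -0.7636. [A⁻]/[HA] = 10^(-0.7636) = 0.172

[A⁻]/[HA] = 0.172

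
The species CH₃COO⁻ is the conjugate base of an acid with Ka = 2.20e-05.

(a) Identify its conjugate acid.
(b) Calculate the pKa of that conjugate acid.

(a) The conjugate acid is formed by adding one H⁺ to CH₃COO⁻, giving CH₃COOH. (b) pKa = -log(Ka) = -log(2.20e-05) = 4.66.

Conjugate acid: CH₃COOH; pK_a = 4.66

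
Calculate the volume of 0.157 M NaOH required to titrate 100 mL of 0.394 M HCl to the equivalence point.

At equivalence: moles acid = moles base. moles HCl = 0.394 × 100/1000 = 0.0394 mol. V_base = moles / 0.157 × 1000 = 251.0 mL.

V_{base} = 251.0 mL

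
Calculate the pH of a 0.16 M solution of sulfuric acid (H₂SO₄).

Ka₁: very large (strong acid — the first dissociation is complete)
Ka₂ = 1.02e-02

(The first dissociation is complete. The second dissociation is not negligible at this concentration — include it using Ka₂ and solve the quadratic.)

First dissociation is complete: [H⁺]₀ = [HSO₄⁻]₀ = C = 0.16 M. Second dissociation HSO₄⁻ ⇌ H⁺ + SO₄²⁻: let x = [SO₄²⁻]. Ka₂ = (C + x)·x / (C − x) = 1.02e-02 → x² + (C + Ka₂)·x − Ka₂·C = 0 → x² + 0.17020·x − 1.632e-03 = 0. x = (−0.17020 + √(0.17020² + 4 × 1.632e-03)) / 2 = 9.1020e-03 M. [H⁺] = C + x = 0.16 + 9.1020e-03 = 1.6910e-01 M. pH = -log(1.6910e-01) = 0.77.

pH = 0.77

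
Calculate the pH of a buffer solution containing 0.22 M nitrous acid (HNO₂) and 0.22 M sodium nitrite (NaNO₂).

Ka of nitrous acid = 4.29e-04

pKa = -log(4.29e-04) = 3.37. pH = pKa + log([A⁻]/[HA]) = 3.37 + log(0.22/0.22)

pH = 3.37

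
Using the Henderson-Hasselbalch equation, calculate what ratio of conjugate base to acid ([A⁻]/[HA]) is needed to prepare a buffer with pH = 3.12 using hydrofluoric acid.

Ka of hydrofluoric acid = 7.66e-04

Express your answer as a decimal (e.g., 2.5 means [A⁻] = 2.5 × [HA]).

pKa = -log(7.66e-04) = 3.1158. pH = pKa + log([A⁻]/[HA]), so log([A⁻]/[HA]) = pH − pKa = 3.12 − 3.1158 = 0.0042. [A⁻]/[HA] = 10^(0.0042) = 1.01

[A⁻]/[HA] = 1.01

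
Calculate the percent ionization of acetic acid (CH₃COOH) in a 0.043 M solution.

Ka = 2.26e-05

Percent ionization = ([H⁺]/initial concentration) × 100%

Using Ka equilibrium: x² + Ka×x - Ka×C = 0. Solving: [H⁺] = 9.7456e-04. Percent = (9.7456e-04/0.043) × 100

Percent ionization = 2.27%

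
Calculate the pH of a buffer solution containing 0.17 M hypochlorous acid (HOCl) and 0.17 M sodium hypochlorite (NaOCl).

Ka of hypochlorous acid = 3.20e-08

pKa = -log(3.20e-08) = 7.49. pH = pKa + log([A⁻]/[HA]) = 7.49 + log(0.17/0.17)

pH = 7.49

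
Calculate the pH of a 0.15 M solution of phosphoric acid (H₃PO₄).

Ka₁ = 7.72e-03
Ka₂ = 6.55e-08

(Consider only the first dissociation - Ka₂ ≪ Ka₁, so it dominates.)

First dissociation dominates. From Ka₁ = [H⁺][HA⁻]/[H₂A], x² + Ka₁·x − Ka₁·C = 0 with C = 0.15 M and Ka₁ = 7.72e-03. Solving: [H⁺] = (−Ka₁ + √(Ka₁² + 4·Ka₁·C)) / 2 = 3.0388e-02 M. pH = -log(3.0388e-02) = 1.52.

pH = 1.52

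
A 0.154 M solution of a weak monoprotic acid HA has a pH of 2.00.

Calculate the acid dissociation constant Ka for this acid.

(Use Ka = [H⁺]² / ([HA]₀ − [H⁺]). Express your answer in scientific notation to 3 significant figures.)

[H⁺] = 10^(−pH) = 10^(−2.00) = 1.000e-02 M. For HA ⇌ H⁺ + A⁻, Ka = [H⁺][A⁻]/[HA] = [H⁺]² / ([HA]₀ − [H⁺]) = (1.000e-02)² / (0.154 − 1.000e-02) = 6.94e-04.

K_a = 6.94e-04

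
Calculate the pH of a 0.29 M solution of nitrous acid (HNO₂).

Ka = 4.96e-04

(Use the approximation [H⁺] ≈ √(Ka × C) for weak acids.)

[H⁺] = √(Ka × C) = √(4.96e-04 × 0.29) = 1.1993e-02. pH = -log(1.1993e-02)

pH = 1.92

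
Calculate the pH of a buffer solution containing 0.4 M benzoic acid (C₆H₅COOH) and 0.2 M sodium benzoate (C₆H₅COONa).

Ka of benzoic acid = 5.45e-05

pKa = -log(5.45e-05) = 4.26. pH = pKa + log([A⁻]/[HA]) = 4.26 + log(0.2/0.4)

pH = 3.96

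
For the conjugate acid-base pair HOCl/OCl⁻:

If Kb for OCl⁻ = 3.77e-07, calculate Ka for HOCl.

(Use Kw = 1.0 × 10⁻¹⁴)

For a conjugate pair Ka × Kb = Kw, so Ka = Kw/Kb = 1.0 × 10⁻¹⁴ / 3.77e-07 = 2.65e-08.

K_a = 2.65e-08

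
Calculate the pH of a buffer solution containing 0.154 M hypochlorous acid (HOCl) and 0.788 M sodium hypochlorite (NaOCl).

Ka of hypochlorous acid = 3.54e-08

pKa = -log(3.54e-08) = 7.45. pH = pKa + log([A⁻]/[HA]) = 7.45 + log(0.788/0.154)

pH = 8.16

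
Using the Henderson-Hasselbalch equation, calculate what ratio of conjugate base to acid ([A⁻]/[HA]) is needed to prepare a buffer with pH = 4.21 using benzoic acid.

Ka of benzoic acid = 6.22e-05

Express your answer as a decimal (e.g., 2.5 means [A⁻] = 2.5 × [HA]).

pKa = -log(6.22e-05) = 4.2062. pH = pKa + log([A⁻]/[HA]), so log([A⁻]/[HA]) = pH − pKa = 4.21 − 4.2062 = 0.0038. [A⁻]/[HA] = 10^(0.0038) = 1.01

[A⁻]/[HA] = 1.01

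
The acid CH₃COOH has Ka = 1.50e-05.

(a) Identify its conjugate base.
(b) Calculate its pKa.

(a) The conjugate base is formed by removing one H⁺ from CH₃COOH, giving CH₃COO⁻. (b) pKa = -log(Ka) = -log(1.50e-05) = 4.82.

Conjugate base: CH₃COO⁻; pK_a = 4.82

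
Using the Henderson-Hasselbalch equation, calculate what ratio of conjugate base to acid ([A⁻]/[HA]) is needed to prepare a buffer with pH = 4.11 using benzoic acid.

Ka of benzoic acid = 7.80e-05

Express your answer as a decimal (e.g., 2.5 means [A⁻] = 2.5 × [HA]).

pKa = -log(7.80e-05) = 4.1079. pH = pKa + log([A⁻]/[HA]), so log([A⁻]/[HA]) = pH − pKa = 4.11 − 4.1079 = 0.0021. [A⁻]/[HA] = 10^(0.0021) = 1.00

[A⁻]/[HA] = 1.00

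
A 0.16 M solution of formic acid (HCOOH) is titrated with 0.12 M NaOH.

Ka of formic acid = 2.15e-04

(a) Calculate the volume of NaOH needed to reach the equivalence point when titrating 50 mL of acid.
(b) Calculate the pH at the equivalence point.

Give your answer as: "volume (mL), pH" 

moles acid = 0.16 × 50/1000 = 0.008 mol; V_base = moles/0.12 × 1000 = 66.7 mL. At equivalence only the conjugate base is present: [A⁻] = 0.008/0.117 = 6.8571e-02 M. Kb = Kw/Ka = 4.65e-11; [OH⁻] = √(Kb × [A⁻]) = 1.7859e-06; pOH = 5.75; pH = 14 - pOH = 8.25.

V = 66.7 mL, pH = 8.25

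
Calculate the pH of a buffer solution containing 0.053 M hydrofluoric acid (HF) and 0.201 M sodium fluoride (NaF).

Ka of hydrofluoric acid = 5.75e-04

pKa = -log(5.75e-04) = 3.24. pH = pKa + log([A⁻]/[HA]) = 3.24 + log(0.201/0.053)

pH = 3.82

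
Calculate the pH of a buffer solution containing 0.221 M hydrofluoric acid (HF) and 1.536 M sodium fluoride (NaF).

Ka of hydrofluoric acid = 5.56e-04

pKa = -log(5.56e-04) = 3.25. pH = pKa + log([A⁻]/[HA]) = 3.25 + log(1.536/0.221)

pH = 4.10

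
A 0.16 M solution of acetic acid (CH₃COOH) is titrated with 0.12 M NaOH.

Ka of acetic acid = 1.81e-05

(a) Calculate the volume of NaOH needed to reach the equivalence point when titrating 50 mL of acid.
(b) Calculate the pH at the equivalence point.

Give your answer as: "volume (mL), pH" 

moles acid = 0.16 × 50/1000 = 0.008 mol; V_base = moles/0.12 × 1000 = 66.7 mL. At equivalence only the conjugate base is present: [A⁻] = 0.008/0.117 = 6.8571e-02 M. Kb = Kw/Ka = 5.52e-10; [OH⁻] = √(Kb × [A⁻]) = 6.1551e-06; pOH = 5.21; pH = 14 - pOH = 8.79.

V = 66.7 mL, pH = 8.79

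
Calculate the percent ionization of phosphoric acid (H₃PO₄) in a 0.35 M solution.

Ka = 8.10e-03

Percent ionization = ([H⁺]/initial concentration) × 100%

Using Ka equilibrium: x² + Ka×x - Ka×C = 0. Solving: [H⁺] = 4.9349e-02. Percent = (4.9349e-02/0.35) × 100

Percent ionization = 14.1%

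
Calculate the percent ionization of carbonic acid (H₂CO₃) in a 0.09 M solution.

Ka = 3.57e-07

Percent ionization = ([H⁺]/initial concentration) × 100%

Using Ka equilibrium: x² + Ka×x - Ka×C = 0. Solving: [H⁺] = 1.7907e-04. Percent = (1.7907e-04/0.09) × 100

Percent ionization = 0.199%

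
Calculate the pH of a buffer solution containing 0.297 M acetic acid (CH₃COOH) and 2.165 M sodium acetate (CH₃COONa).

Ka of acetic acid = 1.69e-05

pKa = -log(1.69e-05) = 4.77. pH = pKa + log([A⁻]/[HA]) = 4.77 + log(2.165/0.297)

pH = 5.63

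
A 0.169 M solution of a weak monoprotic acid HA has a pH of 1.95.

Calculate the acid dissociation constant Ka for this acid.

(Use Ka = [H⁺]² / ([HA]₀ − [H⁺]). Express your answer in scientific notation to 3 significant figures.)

[H⁺] = 10^(−pH) = 10^(−1.95) = 1.122e-02 M. For HA ⇌ H⁺ + A⁻, Ka = [H⁺][A⁻]/[HA] = [H⁺]² / ([HA]₀ − [H⁺]) = (1.122e-02)² / (0.169 − 1.122e-02) = 7.98e-04.

K_a = 7.98e-04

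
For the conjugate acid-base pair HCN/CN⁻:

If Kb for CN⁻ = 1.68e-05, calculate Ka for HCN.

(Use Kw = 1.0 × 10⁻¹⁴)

For a conjugate pair Ka × Kb = Kw, so Ka = Kw/Kb = 1.0 × 10⁻¹⁴ / 1.68e-05 = 5.95e-10.

K_a = 5.95e-10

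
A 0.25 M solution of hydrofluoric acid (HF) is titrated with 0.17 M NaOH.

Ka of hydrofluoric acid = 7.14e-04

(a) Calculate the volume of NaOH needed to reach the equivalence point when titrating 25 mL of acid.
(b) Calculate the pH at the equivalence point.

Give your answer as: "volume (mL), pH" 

moles acid = 0.25 × 25/1000 = 0.00625 mol; V_base = moles/0.17 × 1000 = 36.8 mL. At equivalence only the conjugate base is present: [A⁻] = 0.00625/0.062 = 1.0119e-01 M. Kb = Kw/Ka = 1.40e-11; [OH⁻] = √(Kb × [A⁻]) = 1.1905e-06; pOH = 5.92; pH = 14 - pOH = 8.08.

V = 36.8 mL, pH = 8.08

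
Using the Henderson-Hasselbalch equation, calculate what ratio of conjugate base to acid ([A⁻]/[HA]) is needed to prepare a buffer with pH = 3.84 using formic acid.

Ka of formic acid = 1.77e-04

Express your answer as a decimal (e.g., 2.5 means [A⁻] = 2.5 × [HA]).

pKa = -log(1.77e-04) = 3.7520. pH = pKa + log([A⁻]/[HA]), so log([A⁻]/[HA]) = pH − pKa = 3.84 − 3.7520 = 0.0880. [A⁻]/[HA] = 10^(0.0880) = 1.22

[A⁻]/[HA] = 1.22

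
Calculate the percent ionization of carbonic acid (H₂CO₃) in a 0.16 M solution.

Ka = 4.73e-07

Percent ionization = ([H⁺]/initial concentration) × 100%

Using Ka equilibrium: x² + Ka×x - Ka×C = 0. Solving: [H⁺] = 2.7486e-04. Percent = (2.7486e-04/0.16) × 100

Percent ionization = 0.172%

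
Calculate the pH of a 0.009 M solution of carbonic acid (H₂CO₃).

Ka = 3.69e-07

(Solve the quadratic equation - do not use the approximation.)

x² + Ka×x - Ka×C = 0. Using quadratic formula: [H⁺] = 5.7444e-05

pH = 4.24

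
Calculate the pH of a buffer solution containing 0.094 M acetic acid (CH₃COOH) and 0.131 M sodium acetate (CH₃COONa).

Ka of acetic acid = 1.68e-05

pKa = -log(1.68e-05) = 4.77. pH = pKa + log([A⁻]/[HA]) = 4.77 + log(0.131/0.094)

pH = 4.92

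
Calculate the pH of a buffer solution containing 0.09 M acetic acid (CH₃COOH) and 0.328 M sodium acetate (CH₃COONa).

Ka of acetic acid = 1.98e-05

pKa = -log(1.98e-05) = 4.70. pH = pKa + log([A⁻]/[HA]) = 4.70 + log(0.328/0.09)

pH = 5.26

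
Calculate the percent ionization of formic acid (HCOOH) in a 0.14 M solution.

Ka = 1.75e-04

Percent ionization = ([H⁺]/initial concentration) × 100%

Using Ka equilibrium: x² + Ka×x - Ka×C = 0. Solving: [H⁺] = 4.8630e-03. Percent = (4.8630e-03/0.14) × 100

Percent ionization = 3.47%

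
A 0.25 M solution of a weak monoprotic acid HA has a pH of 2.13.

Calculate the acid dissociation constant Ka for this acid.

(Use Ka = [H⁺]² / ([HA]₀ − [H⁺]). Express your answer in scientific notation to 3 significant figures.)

[H⁺] = 10^(−pH) = 10^(−2.13) = 7.413e-03 M. For HA ⇌ H⁺ + A⁻, Ka = [H⁺][A⁻]/[HA] = [H⁺]² / ([HA]₀ − [H⁺]) = (7.413e-03)² / (0.25 − 7.413e-03) = 2.27e-04.

K_a = 2.27e-04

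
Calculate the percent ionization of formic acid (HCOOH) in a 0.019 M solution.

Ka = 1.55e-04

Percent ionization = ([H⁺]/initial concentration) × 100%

Using Ka equilibrium: x² + Ka×x - Ka×C = 0. Solving: [H⁺] = 1.6403e-03. Percent = (1.6403e-03/0.019) × 100

Percent ionization = 8.63%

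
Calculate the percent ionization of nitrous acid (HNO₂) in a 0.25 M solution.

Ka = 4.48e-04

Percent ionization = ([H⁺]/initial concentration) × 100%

Using Ka equilibrium: x² + Ka×x - Ka×C = 0. Solving: [H⁺] = 1.0361e-02. Percent = (1.0361e-02/0.25) × 100

Percent ionization = 4.14%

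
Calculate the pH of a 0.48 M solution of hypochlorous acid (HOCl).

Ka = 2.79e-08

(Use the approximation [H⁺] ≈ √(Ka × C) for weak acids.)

[H⁺] = √(Ka × C) = √(2.79e-08 × 0.48) = 1.1572e-04. pH = -log(1.1572e-04)

pH = 3.94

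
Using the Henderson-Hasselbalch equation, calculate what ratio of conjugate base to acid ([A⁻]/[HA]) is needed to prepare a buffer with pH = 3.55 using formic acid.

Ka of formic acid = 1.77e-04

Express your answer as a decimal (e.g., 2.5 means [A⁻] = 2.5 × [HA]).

pKa = -log(1.77e-04) = 3.7520. pH = pKa + log([A⁻]/[HA]), so log([A⁻]/[HA]) = pH − pKa = 3.55 − 3.7520 = -0.2020. [A⁻]/[HA] = 10^(-0.2020) = 0.628

[A⁻]/[HA] = 0.628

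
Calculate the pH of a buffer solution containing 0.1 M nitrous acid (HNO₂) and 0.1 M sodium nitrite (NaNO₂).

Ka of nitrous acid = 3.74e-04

pKa = -log(3.74e-04) = 3.43. pH = pKa + log([A⁻]/[HA]) = 3.43 + log(0.1/0.1)

pH = 3.43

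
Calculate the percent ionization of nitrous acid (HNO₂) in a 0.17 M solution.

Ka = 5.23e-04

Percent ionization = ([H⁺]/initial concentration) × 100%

Using Ka equilibrium: x² + Ka×x - Ka×C = 0. Solving: [H⁺] = 9.1713e-03. Percent = (9.1713e-03/0.17) × 100

Percent ionization = 5.39%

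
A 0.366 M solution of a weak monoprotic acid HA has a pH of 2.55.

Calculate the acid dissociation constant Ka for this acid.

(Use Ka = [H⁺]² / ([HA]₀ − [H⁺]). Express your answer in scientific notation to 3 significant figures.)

[H⁺] = 10^(−pH) = 10^(−2.55) = 2.818e-03 M. For HA ⇌ H⁺ + A⁻, Ka = [H⁺][A⁻]/[HA] = [H⁺]² / ([HA]₀ − [H⁺]) = (2.818e-03)² / (0.366 − 2.818e-03) = 2.19e-05.

K_a = 2.19e-05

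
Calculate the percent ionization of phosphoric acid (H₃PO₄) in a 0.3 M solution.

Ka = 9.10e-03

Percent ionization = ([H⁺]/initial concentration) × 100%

Using Ka equilibrium: x² + Ka×x - Ka×C = 0. Solving: [H⁺] = 4.7897e-02. Percent = (4.7897e-02/0.3) × 100

Percent ionization = 16%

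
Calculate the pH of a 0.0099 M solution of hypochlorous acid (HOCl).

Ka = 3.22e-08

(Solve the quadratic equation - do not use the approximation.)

x² + Ka×x - Ka×C = 0. Using quadratic formula: [H⁺] = 1.7838e-05

pH = 4.75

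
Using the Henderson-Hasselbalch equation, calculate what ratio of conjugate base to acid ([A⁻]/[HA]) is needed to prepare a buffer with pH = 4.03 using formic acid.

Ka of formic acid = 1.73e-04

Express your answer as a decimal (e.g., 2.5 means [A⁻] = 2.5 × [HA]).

pKa = -log(1.73e-04) = 3.7620. pH = pKa + log([A⁻]/[HA]), so log([A⁻]/[HA]) = pH − pKa = 4.03 − 3.7620 = 0.2680. [A⁻]/[HA] = 10^(0.2680) = 1.85

[A⁻]/[HA] = 1.85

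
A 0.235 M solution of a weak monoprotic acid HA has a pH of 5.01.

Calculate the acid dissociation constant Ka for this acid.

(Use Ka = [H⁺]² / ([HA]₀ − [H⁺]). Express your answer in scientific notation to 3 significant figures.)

[H⁺] = 10^(−pH) = 10^(−5.01) = 9.772e-06 M. For HA ⇌ H⁺ + A⁻, Ka = [H⁺][A⁻]/[HA] = [H⁺]² / ([HA]₀ − [H⁺]) = (9.772e-06)² / (0.235 − 9.772e-06) = 4.06e-10.

K_a = 4.06e-10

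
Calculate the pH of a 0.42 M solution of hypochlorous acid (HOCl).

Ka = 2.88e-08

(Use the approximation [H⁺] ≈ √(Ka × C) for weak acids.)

[H⁺] = √(Ka × C) = √(2.88e-08 × 0.42) = 1.0998e-04. pH = -log(1.0998e-04)

pH = 3.96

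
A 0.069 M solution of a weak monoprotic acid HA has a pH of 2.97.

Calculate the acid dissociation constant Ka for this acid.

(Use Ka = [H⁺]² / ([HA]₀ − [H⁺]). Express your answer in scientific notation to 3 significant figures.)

[H⁺] = 10^(−pH) = 10^(−2.97) = 1.072e-03 M. For HA ⇌ H⁺ + A⁻, Ka = [H⁺][A⁻]/[HA] = [H⁺]² / ([HA]₀ − [H⁺]) = (1.072e-03)² / (0.069 − 1.072e-03) = 1.69e-05.

K_a = 1.69e-05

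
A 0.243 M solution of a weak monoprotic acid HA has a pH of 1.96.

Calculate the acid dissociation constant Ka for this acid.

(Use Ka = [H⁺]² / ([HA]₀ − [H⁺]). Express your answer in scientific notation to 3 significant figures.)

[H⁺] = 10^(−pH) = 10^(−1.96) = 1.096e-02 M. For HA ⇌ H⁺ + A⁻, Ka = [H⁺][A⁻]/[HA] = [H⁺]² / ([HA]₀ − [H⁺]) = (1.096e-02)² / (0.243 − 1.096e-02) = 5.18e-04.

K_a = 5.18e-04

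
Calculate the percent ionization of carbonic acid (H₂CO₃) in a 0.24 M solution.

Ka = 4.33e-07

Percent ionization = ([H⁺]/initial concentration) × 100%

Using Ka equilibrium: x² + Ka×x - Ka×C = 0. Solving: [H⁺] = 3.2215e-04. Percent = (3.2215e-04/0.24) × 100

Percent ionization = 0.134%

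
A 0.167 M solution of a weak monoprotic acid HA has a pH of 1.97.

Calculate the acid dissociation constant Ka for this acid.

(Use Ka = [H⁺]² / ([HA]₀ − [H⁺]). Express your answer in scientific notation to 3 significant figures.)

[H⁺] = 10^(−pH) = 10^(−1.97) = 1.072e-02 M. For HA ⇌ H⁺ + A⁻, Ka = [H⁺][A⁻]/[HA] = [H⁺]² / ([HA]₀ − [H⁺]) = (1.072e-02)² / (0.167 − 1.072e-02) = 7.35e-04.

K_a = 7.35e-04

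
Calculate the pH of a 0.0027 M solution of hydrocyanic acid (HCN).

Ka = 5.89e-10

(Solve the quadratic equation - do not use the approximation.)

x² + Ka×x - Ka×C = 0. Using quadratic formula: [H⁺] = 1.2608e-06

pH = 5.90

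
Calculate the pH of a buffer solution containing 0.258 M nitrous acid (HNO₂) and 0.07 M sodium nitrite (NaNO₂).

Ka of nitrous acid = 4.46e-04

pKa = -log(4.46e-04) = 3.35. pH = pKa + log([A⁻]/[HA]) = 3.35 + log(0.07/0.258)

pH = 2.78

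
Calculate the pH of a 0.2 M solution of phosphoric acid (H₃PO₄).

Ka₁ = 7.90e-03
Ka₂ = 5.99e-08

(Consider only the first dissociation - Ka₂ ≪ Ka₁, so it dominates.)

First dissociation dominates. From Ka₁ = [H⁺][HA⁻]/[H₂A], x² + Ka₁·x − Ka₁·C = 0 with C = 0.2 M and Ka₁ = 7.90e-03. Solving: [H⁺] = (−Ka₁ + √(Ka₁² + 4·Ka₁·C)) / 2 = 3.5995e-02 M. pH = -log(3.5995e-02) = 1.44.

pH = 1.44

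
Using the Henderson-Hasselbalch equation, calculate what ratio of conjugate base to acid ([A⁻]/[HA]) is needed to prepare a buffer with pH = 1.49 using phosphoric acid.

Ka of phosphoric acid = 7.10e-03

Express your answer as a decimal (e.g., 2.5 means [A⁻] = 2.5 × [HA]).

pKa = -log(7.10e-03) = 2.1487. pH = pKa + log([A⁻]/[HA]), so log([A⁻]/[HA]) = pH − pKa = 1.49 − 2.1487 = -0.6587. [A⁻]/[HA] = 10^(-0.6587) = 0.219

[A⁻]/[HA] = 0.219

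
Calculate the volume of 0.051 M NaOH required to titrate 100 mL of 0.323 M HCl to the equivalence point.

At equivalence: moles acid = moles base. moles HCl = 0.323 × 100/1000 = 0.0323 mol. V_base = moles / 0.051 × 1000 = 633.3 mL.

V_{base} = 633.3 mL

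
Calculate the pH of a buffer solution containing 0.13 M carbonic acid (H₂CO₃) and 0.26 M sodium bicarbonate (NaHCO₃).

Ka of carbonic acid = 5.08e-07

pKa = -log(5.08e-07) = 6.29. pH = pKa + log([A⁻]/[HA]) = 6.29 + log(0.26/0.13)

pH = 6.60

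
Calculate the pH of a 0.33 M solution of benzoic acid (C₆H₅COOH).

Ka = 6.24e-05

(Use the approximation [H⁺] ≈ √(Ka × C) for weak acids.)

[H⁺] = √(Ka × C) = √(6.24e-05 × 0.33) = 4.5378e-03. pH = -log(4.5378e-03)

pH = 2.34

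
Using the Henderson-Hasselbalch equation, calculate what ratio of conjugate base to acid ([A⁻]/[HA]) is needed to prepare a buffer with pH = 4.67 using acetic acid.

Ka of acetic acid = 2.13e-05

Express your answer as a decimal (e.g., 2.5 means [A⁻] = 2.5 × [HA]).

pKa = -log(2.13e-05) = 4.6716. pH = pKa + log([A⁻]/[HA]), so log([A⁻]/[HA]) = pH − pKa = 4.67 − 4.6716 = -0.0016. [A⁻]/[HA] = 10^(-0.0016) = 0.996

[A⁻]/[HA] = 0.996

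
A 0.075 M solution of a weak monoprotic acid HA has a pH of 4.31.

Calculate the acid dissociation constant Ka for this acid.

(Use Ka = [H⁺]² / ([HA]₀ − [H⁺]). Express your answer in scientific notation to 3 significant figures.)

[H⁺] = 10^(−pH) = 10^(−4.31) = 4.898e-05 M. For HA ⇌ H⁺ + A⁻, Ka = [H⁺][A⁻]/[HA] = [H⁺]² / ([HA]₀ − [H⁺]) = (4.898e-05)² / (0.075 − 4.898e-05) = 3.20e-08.

K_a = 3.20e-08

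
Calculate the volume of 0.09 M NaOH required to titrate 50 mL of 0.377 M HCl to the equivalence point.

At equivalence: moles acid = moles base. moles HCl = 0.377 × 50/1000 = 0.01885 mol. V_base = moles / 0.09 × 1000 = 209.4 mL.

V_{base} = 209.4 mL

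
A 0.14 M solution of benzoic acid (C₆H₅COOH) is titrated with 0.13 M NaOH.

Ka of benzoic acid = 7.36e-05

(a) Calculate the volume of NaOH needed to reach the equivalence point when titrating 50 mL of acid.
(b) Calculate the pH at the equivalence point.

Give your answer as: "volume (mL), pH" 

moles acid = 0.14 × 50/1000 = 0.007 mol; V_base = moles/0.13 × 1000 = 53.8 mL. At equivalence only the conjugate base is present: [A⁻] = 0.007/0.104 = 6.7407e-02 M. Kb = Kw/Ka = 1.36e-10; [OH⁻] = √(Kb × [A⁻]) = 3.0263e-06; pOH = 5.52; pH = 14 - pOH = 8.48.

V = 53.8 mL, pH = 8.48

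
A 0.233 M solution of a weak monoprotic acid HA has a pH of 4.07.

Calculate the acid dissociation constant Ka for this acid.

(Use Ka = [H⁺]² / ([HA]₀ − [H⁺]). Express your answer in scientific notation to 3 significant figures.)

[H⁺] = 10^(−pH) = 10^(−4.07) = 8.511e-05 M. For HA ⇌ H⁺ + A⁻, Ka = [H⁺][A⁻]/[HA] = [H⁺]² / ([HA]₀ − [H⁺]) = (8.511e-05)² / (0.233 − 8.511e-05) = 3.11e-08.

K_a = 3.11e-08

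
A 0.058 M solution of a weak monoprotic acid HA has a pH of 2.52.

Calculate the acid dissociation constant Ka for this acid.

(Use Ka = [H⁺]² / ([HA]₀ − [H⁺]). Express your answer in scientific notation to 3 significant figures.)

[H⁺] = 10^(−pH) = 10^(−2.52) = 3.020e-03 M. For HA ⇌ H⁺ + A⁻, Ka = [H⁺][A⁻]/[HA] = [H⁺]² / ([HA]₀ − [H⁺]) = (3.020e-03)² / (0.058 − 3.020e-03) = 1.66e-04.

K_a = 1.66e-04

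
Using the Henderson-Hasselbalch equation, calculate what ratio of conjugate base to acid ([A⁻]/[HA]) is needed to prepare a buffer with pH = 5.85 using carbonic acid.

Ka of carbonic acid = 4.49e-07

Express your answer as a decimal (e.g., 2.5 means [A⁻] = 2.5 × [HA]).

pKa = -log(4.49e-07) = 6.3478. pH = pKa + log([A⁻]/[HA]), so log([A⁻]/[HA]) = pH − pKa = 5.85 − 6.3478 = -0.4978. [A⁻]/[HA] = 10^(-0.4978) = 0.318

[A⁻]/[HA] = 0.318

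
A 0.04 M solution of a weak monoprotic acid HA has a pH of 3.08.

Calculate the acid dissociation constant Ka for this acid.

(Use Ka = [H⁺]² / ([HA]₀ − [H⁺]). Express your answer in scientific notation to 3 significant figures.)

[H⁺] = 10^(−pH) = 10^(−3.08) = 8.318e-04 M. For HA ⇌ H⁺ + A⁻, Ka = [H⁺][A⁻]/[HA] = [H⁺]² / ([HA]₀ − [H⁺]) = (8.318e-04)² / (0.04 − 8.318e-04) = 1.77e-05.

K_a = 1.77e-05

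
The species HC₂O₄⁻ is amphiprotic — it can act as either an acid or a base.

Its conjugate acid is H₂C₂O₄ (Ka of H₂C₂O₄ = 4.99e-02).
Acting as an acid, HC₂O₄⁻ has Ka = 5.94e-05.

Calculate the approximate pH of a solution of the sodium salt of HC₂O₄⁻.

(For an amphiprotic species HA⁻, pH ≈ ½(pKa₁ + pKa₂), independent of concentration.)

pKa₁ = -log(4.99e-02) = 1.30; pKa₂ = -log(5.94e-05) = 4.23. For an amphiprotic species, pH ≈ ½(pKa₁ + pKa₂) = ½(1.30 + 4.23) = 2.76.

pH = 2.76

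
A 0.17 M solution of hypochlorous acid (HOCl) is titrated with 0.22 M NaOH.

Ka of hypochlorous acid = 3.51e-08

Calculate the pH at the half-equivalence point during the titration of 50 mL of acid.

At half-equivalence [HA] = [A⁻], so Henderson-Hasselbalch gives pH = pKa = -log(3.51e-08) = 7.45.

pH = pKa = 7.45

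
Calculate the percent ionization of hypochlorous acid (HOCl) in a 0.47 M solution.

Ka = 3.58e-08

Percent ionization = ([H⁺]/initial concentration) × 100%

Using Ka equilibrium: x² + Ka×x - Ka×C = 0. Solving: [H⁺] = 1.2970e-04. Percent = (1.2970e-04/0.47) × 100

Percent ionization = 0.0276%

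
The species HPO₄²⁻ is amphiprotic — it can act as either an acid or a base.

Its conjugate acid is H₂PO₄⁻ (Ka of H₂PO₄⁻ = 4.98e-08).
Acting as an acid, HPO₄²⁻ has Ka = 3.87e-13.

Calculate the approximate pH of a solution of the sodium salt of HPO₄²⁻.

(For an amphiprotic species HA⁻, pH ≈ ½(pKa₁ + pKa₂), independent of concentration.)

pKa₁ = -log(4.98e-08) = 7.30; pKa₂ = -log(3.87e-13) = 12.41. For an amphiprotic species, pH ≈ ½(pKa₁ + pKa₂) = ½(7.30 + 12.41) = 9.86.

pH = 9.86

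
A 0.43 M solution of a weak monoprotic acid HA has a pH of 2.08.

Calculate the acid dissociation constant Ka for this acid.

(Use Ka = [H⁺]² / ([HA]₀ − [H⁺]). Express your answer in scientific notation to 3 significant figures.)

[H⁺] = 10^(−pH) = 10^(−2.08) = 8.318e-03 M. For HA ⇌ H⁺ + A⁻, Ka = [H⁺][A⁻]/[HA] = [H⁺]² / ([HA]₀ − [H⁺]) = (8.318e-03)² / (0.43 − 8.318e-03) = 1.64e-04.

K_a = 1.64e-04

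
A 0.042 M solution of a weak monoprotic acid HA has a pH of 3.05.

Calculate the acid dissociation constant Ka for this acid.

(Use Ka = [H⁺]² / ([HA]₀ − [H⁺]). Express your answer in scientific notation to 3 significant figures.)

[H⁺] = 10^(−pH) = 10^(−3.05) = 8.913e-04 M. For HA ⇌ H⁺ + A⁻, Ka = [H⁺][A⁻]/[HA] = [H⁺]² / ([HA]₀ − [H⁺]) = (8.913e-04)² / (0.042 − 8.913e-04) = 1.93e-05.

K_a = 1.93e-05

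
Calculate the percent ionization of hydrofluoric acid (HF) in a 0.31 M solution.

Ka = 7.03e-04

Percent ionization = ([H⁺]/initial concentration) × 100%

Using Ka equilibrium: x² + Ka×x - Ka×C = 0. Solving: [H⁺] = 1.4415e-02. Percent = (1.4415e-02/0.31) × 100

Percent ionization = 4.65%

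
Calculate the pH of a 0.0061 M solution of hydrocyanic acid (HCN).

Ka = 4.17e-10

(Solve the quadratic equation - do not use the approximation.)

x² + Ka×x - Ka×C = 0. Using quadratic formula: [H⁺] = 1.5947e-06

pH = 5.80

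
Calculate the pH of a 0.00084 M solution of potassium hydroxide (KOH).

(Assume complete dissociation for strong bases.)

[OH⁻] = 0.00084 M for strong base. pOH = -log[OH⁻] = 3.08, pH = 14 - pOH

pH = 10.92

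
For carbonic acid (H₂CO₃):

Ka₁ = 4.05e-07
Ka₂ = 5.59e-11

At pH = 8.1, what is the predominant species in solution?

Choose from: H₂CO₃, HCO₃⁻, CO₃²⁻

pKa₁ = 6.39, pKa₂ = 10.25. For a polyprotic acid the predominant species crosses at each pKa: below pKa_n the protonated form dominates, above it the deprotonated form does. At pH = 8.1, the predominant species is HCO₃⁻.

HCO₃⁻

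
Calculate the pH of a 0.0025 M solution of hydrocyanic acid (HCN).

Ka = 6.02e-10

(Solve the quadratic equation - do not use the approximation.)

x² + Ka×x - Ka×C = 0. Using quadratic formula: [H⁺] = 1.2265e-06

pH = 5.91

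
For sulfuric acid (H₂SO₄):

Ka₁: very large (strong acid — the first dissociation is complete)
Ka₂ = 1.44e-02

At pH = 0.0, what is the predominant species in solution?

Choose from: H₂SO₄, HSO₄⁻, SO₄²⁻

The first dissociation is complete, so H₂SO₄ itself is never the predominant species in water; pKa₂ = -log(1.44e-02) = 1.84. For a polyprotic acid the predominant species crosses at each pKa: below pKa_n the protonated form dominates, above it the deprotonated form does. At pH = 0.0, the predominant species is HSO₄⁻.

HSO₄⁻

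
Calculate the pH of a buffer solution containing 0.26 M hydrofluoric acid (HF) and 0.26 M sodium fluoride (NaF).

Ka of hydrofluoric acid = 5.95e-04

pKa = -log(5.95e-04) = 3.23. pH = pKa + log([A⁻]/[HA]) = 3.23 + log(0.26/0.26)

pH = 3.23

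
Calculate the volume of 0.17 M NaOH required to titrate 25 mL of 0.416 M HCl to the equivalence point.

At equivalence: moles acid = moles base. moles HCl = 0.416 × 25/1000 = 0.0104 mol. V_base = moles / 0.17 × 1000 = 61.2 mL.

V_{base} = 61.2 mL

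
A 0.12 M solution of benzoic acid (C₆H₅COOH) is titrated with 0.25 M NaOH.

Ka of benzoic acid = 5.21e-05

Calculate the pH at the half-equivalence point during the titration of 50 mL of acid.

At half-equivalence [HA] = [A⁻], so Henderson-Hasselbalch gives pH = pKa = -log(5.21e-05) = 4.28.

pH = pKa = 4.28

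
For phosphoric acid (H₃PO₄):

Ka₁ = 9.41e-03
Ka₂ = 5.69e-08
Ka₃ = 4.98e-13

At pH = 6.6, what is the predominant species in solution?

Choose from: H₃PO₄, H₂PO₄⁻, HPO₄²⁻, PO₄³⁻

pKa₁ = 2.03, pKa₂ = 7.24, pKa₃ = 12.30. For a polyprotic acid the predominant species crosses at each pKa: below pKa_n the protonated form dominates, above it the deprotonated form does. At pH = 6.6, the predominant species is H₂PO₄⁻.

H₂PO₄⁻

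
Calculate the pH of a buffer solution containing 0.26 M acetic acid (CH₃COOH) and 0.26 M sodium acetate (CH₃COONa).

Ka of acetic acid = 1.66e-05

pKa = -log(1.66e-05) = 4.78. pH = pKa + log([A⁻]/[HA]) = 4.78 + log(0.26/0.26)

pH = 4.78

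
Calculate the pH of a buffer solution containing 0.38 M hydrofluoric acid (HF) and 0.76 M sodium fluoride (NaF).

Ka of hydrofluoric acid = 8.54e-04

pKa = -log(8.54e-04) = 3.07. pH = pKa + log([A⁻]/[HA]) = 3.07 + log(0.76/0.38)

pH = 3.37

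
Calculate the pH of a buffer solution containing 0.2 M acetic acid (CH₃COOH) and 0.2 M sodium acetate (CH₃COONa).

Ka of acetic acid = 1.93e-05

pKa = -log(1.93e-05) = 4.71. pH = pKa + log([A⁻]/[HA]) = 4.71 + log(0.2/0.2)

pH = 4.71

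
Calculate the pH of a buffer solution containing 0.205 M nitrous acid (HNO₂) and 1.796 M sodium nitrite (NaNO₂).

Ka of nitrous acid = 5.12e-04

pKa = -log(5.12e-04) = 3.29. pH = pKa + log([A⁻]/[HA]) = 3.29 + log(1.796/0.205)

pH = 4.23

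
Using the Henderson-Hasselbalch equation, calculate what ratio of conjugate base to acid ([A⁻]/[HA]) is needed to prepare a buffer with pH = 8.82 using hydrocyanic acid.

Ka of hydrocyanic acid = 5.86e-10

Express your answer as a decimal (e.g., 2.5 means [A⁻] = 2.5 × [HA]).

pKa = -log(5.86e-10) = 9.2321. pH = pKa + log([A⁻]/[HA]), so log([A⁻]/[HA]) = pH − pKa = 8.82 − 9.2321 = -0.4121. [A⁻]/[HA] = 10^(-0.4121) = 0.387

[A⁻]/[HA] = 0.387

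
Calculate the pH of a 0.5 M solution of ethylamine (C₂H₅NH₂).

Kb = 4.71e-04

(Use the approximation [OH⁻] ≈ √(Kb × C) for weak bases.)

[OH⁻] = √(Kb × C) = √(4.71e-04 × 0.5) = 1.5346e-02. pOH = 1.81, pH = 14 - pOH

pH = 12.19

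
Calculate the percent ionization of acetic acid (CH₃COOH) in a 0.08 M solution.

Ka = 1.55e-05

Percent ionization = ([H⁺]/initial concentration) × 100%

Using Ka equilibrium: x² + Ka×x - Ka×C = 0. Solving: [H⁺] = 1.1058e-03. Percent = (1.1058e-03/0.08) × 100

Percent ionization = 1.38%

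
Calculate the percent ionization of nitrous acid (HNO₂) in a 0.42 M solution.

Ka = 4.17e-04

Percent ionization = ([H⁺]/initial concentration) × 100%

Using Ka equilibrium: x² + Ka×x - Ka×C = 0. Solving: [H⁺] = 1.3027e-02. Percent = (1.3027e-02/0.42) × 100

Percent ionization = 3.1%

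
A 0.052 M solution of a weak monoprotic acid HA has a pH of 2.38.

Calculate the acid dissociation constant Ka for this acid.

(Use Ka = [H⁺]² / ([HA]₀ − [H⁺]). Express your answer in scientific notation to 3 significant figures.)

[H⁺] = 10^(−pH) = 10^(−2.38) = 4.169e-03 M. For HA ⇌ H⁺ + A⁻, Ka = [H⁺][A⁻]/[HA] = [H⁺]² / ([HA]₀ − [H⁺]) = (4.169e-03)² / (0.052 − 4.169e-03) = 3.63e-04.

K_a = 3.63e-04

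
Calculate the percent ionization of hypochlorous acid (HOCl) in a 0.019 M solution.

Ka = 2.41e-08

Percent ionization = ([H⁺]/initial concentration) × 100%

Using Ka equilibrium: x² + Ka×x - Ka×C = 0. Solving: [H⁺] = 2.1387e-05. Percent = (2.1387e-05/0.019) × 100

Percent ionization = 0.113%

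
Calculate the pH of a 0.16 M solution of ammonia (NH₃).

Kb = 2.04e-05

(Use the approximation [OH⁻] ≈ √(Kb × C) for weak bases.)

[OH⁻] = √(Kb × C) = √(2.04e-05 × 0.16) = 1.8067e-03. pOH = 2.74, pH = 14 - pOH

pH = 11.26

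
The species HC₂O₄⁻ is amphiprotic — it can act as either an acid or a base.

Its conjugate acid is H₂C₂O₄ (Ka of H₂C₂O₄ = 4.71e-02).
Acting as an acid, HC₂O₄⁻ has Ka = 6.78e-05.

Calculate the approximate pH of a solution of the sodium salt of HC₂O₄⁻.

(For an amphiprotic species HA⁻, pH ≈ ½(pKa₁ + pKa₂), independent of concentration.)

pKa₁ = -log(4.71e-02) = 1.33; pKa₂ = -log(6.78e-05) = 4.17. For an amphiprotic species, pH ≈ ½(pKa₁ + pKa₂) = ½(1.33 + 4.17) = 2.75.

pH = 2.75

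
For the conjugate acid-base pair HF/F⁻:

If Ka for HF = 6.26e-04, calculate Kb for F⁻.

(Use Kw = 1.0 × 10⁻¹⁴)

For a conjugate pair Ka × Kb = Kw, so Kb = Kw/Ka = 1.0 × 10⁻¹⁴ / 6.26e-04 = 1.60e-11.

K_b = 1.60e-11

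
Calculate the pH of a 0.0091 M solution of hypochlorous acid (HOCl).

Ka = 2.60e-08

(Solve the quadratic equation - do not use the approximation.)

x² + Ka×x - Ka×C = 0. Using quadratic formula: [H⁺] = 1.5369e-05

pH = 4.81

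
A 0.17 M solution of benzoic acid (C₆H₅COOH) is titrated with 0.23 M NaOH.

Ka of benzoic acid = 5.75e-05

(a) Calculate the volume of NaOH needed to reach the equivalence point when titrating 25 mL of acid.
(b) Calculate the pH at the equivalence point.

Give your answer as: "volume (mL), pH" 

moles acid = 0.17 × 25/1000 = 0.00425 mol; V_base = moles/0.23 × 1000 = 18.5 mL. At equivalence only the conjugate base is present: [A⁻] = 0.00425/0.043 = 9.7750e-02 M. Kb = Kw/Ka = 1.74e-10; [OH⁻] = √(Kb × [A⁻]) = 4.1231e-06; pOH = 5.38; pH = 14 - pOH = 8.62.

V = 18.5 mL, pH = 8.62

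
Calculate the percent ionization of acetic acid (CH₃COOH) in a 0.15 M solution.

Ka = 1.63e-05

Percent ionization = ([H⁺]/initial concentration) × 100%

Using Ka equilibrium: x² + Ka×x - Ka×C = 0. Solving: [H⁺] = 1.5555e-03. Percent = (1.5555e-03/0.15) × 100

Percent ionization = 1.04%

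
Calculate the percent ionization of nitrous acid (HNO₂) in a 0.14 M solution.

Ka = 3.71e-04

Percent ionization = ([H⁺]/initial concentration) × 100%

Using Ka equilibrium: x² + Ka×x - Ka×C = 0. Solving: [H⁺] = 7.0238e-03. Percent = (7.0238e-03/0.14) × 100

Percent ionization = 5.02%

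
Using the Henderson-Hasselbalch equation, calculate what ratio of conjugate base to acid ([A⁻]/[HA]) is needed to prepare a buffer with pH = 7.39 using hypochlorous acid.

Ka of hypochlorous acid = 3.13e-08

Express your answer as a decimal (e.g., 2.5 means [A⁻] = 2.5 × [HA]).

pKa = -log(3.13e-08) = 7.5045. pH = pKa + log([A⁻]/[HA]), so log([A⁻]/[HA]) = pH − pKa = 7.39 − 7.5045 = -0.1145. [A⁻]/[HA] = 10^(-0.1145) = 0.768

[A⁻]/[HA] = 0.768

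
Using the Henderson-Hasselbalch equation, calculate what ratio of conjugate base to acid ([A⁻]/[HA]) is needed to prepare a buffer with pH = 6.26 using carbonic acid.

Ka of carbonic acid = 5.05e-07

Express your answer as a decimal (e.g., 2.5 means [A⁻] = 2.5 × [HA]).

pKa = -log(5.05e-07) = 6.2967. pH = pKa + log([A⁻]/[HA]), so log([A⁻]/[HA]) = pH − pKa = 6.26 − 6.2967 = -0.0367. [A⁻]/[HA] = 10^(-0.0367) = 0.919

[A⁻]/[HA] = 0.919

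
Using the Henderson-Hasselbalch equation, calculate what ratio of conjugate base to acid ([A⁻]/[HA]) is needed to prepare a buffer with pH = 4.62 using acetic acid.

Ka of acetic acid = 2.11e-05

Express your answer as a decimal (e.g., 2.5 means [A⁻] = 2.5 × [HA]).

pKa = -log(2.11e-05) = 4.6757. pH = pKa + log([A⁻]/[HA]), so log([A⁻]/[HA]) = pH − pKa = 4.62 − 4.6757 = -0.0557. [A⁻]/[HA] = 10^(-0.0557) = 0.880

[A⁻]/[HA] = 0.880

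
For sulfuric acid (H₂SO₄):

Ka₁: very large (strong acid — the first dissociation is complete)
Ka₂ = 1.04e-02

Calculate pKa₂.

pKa₂ = -log(Ka₂) = -log(1.04e-02) = 1.98.

pK_{a2} = 1.98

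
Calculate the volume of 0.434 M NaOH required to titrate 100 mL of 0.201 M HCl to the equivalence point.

At equivalence: moles acid = moles base. moles HCl = 0.201 × 100/1000 = 0.0201 mol. V_base = moles / 0.434 × 1000 = 46.3 mL.

V_{base} = 46.3 mL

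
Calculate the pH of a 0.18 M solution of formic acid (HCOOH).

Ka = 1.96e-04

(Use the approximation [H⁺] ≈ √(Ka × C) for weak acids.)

[H⁺] = √(Ka × C) = √(1.96e-04 × 0.18) = 5.9397e-03. pH = -log(5.9397e-03)

pH = 2.23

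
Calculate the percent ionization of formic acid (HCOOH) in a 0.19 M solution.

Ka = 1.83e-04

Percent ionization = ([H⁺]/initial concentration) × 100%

Using Ka equilibrium: x² + Ka×x - Ka×C = 0. Solving: [H⁺] = 5.8058e-03. Percent = (5.8058e-03/0.19) × 100

Percent ionization = 3.06%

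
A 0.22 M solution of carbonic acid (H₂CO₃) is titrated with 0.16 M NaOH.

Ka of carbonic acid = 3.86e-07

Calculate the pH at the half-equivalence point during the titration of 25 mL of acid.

At half-equivalence [HA] = [A⁻], so Henderson-Hasselbalch gives pH = pKa = -log(3.86e-07) = 6.41.

pH = pKa = 6.41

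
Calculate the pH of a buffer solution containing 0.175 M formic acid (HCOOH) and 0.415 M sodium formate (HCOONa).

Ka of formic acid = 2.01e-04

pKa = -log(2.01e-04) = 3.70. pH = pKa + log([A⁻]/[HA]) = 3.70 + log(0.415/0.175)

pH = 4.07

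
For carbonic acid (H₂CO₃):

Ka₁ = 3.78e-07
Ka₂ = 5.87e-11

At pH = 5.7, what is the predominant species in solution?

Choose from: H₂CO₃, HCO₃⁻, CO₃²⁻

pKa₁ = 6.42, pKa₂ = 10.23. For a polyprotic acid the predominant species crosses at each pKa: below pKa_n the protonated form dominates, above it the deprotonated form does. At pH = 5.7, the predominant species is H₂CO₃.

H₂CO₃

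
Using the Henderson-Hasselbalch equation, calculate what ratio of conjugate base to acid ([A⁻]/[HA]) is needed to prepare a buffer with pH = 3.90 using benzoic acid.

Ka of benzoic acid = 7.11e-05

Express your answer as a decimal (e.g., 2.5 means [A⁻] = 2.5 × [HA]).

pKa = -log(7.11e-05) = 4.1481. pH = pKa + log([A⁻]/[HA]), so log([A⁻]/[HA]) = pH − pKa = 3.90 − 4.1481 = -0.2481. [A⁻]/[HA] = 10^(-0.2481) = 0.565

[A⁻]/[HA] = 0.565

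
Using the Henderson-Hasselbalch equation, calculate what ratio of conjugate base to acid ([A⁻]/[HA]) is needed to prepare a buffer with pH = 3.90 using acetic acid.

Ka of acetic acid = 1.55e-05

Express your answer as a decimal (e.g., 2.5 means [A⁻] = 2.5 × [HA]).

pKa = -log(1.55e-05) = 4.8097. pH = pKa + log([A⁻]/[HA]), so log([A⁻]/[HA]) = pH − pKa = 3.90 − 4.8097 = -0.9097. [A⁻]/[HA] = 10^(-0.9097) = 0.123

[A⁻]/[HA] = 0.123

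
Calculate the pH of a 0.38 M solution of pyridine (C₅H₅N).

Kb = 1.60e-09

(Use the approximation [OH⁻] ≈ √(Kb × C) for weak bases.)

[OH⁻] = √(Kb × C) = √(1.60e-09 × 0.38) = 2.4658e-05. pOH = 4.61, pH = 14 - pOH

pH = 9.39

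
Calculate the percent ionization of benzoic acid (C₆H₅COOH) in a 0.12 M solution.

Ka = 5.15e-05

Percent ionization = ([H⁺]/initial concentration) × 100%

Using Ka equilibrium: x² + Ka×x - Ka×C = 0. Solving: [H⁺] = 2.4603e-03. Percent = (2.4603e-03/0.12) × 100

Percent ionization = 2.05%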